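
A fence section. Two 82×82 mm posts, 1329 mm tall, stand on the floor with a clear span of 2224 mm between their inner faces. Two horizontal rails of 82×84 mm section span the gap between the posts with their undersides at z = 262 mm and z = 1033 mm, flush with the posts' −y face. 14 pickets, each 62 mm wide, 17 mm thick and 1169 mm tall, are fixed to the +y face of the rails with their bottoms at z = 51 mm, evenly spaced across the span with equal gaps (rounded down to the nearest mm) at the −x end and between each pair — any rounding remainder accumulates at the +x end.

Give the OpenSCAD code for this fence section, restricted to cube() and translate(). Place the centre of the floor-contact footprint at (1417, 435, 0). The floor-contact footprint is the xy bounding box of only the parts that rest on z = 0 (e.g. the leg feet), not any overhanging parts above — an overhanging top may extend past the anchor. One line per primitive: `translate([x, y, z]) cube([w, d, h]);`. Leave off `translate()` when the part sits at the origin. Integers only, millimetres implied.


translate([223, 394, 0]) cube([82, 82, 1329]);
translate([2529, 394, 0]) cube([82, 82, 1329]);
translate([305, 394, 262]) cube([2224, 82, 84]);
translate([305, 394, 1033]) cube([2224, 82, 84]);
translate([395, 476, 51]) cube([62, 17, 1169]);
translate([547, 476, 51]) cube([62, 17, 1169]);
translate([699, 476, 51]) cube([62, 17, 1169]);
translate([851, 476, 51]) cube([62, 17, 1169]);
translate([1003, 476, 51]) cube([62, 17, 1169]);
translate([1155, 476, 51]) cube([62, 17, 1169]);
translate([1307, 476, 51]) cube([62, 17, 1169]);
translate([1459, 476, 51]) cube([62, 17, 1169]);
translate([1611, 476, 51]) cube([62, 17, 1169]);
translate([1763, 476, 51]) cube([62, 17, 1169]);
translate([1915, 476, 51]) cube([62, 17, 1169]);
translate([2067, 476, 51]) cube([62, 17, 1169]);
translate([2219, 476, 51]) cube([62, 17, 1169]);
translate([2371, 476, 51]) cube([62, 17, 1169]);


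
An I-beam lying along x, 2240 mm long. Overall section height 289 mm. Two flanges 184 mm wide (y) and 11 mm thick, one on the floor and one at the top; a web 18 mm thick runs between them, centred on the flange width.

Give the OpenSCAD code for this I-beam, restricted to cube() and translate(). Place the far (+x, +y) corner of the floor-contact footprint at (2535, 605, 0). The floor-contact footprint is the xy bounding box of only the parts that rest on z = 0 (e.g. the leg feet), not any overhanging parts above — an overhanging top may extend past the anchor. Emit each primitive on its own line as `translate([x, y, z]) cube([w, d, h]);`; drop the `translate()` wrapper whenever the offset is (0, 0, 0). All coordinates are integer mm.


translate([295, 421, 0]) cube([2240, 184, 11]);
translate([295, 504, 11]) cube([2240, 18, 267]);
translate([295, 421, 278]) cube([2240, 184, 11]);


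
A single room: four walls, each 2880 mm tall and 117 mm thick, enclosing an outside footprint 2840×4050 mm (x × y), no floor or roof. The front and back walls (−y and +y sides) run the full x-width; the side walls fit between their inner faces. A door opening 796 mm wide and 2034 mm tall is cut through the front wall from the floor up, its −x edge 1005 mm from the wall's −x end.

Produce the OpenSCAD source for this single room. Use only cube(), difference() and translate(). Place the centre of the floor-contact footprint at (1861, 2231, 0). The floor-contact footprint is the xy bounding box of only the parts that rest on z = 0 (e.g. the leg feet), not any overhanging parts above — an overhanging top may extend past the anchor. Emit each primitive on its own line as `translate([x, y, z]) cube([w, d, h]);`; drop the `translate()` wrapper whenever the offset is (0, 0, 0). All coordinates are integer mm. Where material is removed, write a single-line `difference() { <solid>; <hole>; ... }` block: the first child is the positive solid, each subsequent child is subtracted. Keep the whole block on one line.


difference() { translate([441, 206, 0]) cube([2840, 117, 2880]); translate([1446, 206, 0]) cube([796, 117, 2034]); }
translate([441, 4139, 0]) cube([2840, 117, 2880]);
translate([441, 323, 0]) cube([117, 3816, 2880]);
translate([3164, 323, 0]) cube([117, 3816, 2880]);


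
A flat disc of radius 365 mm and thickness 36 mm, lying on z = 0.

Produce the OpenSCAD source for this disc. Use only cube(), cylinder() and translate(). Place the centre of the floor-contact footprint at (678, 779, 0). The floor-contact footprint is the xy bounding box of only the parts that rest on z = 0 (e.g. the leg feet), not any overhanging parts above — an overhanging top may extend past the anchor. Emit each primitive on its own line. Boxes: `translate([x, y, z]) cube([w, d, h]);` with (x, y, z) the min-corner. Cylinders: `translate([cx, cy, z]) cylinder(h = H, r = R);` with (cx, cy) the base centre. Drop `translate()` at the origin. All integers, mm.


translate([678, 779, 0]) cylinder(h = 36, r = 365);


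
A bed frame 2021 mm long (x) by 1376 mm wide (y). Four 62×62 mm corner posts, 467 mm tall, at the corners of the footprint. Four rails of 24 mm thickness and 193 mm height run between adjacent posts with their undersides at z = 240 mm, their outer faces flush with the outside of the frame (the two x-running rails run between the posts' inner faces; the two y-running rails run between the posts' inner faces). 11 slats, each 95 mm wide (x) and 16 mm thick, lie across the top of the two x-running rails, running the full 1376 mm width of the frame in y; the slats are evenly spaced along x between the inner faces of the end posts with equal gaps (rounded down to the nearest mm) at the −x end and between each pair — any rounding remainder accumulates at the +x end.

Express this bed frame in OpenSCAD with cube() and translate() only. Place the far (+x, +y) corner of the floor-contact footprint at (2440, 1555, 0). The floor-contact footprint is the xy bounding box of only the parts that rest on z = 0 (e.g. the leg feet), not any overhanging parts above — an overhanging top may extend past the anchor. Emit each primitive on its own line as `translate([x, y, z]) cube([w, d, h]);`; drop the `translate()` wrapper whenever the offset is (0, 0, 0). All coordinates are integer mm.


translate([419, 179, 0]) cube([62, 62, 467]);
translate([419, 1493, 0]) cube([62, 62, 467]);
translate([2378, 179, 0]) cube([62, 62, 467]);
translate([2378, 1493, 0]) cube([62, 62, 467]);
translate([481, 179, 240]) cube([1897, 24, 193]);
translate([481, 1531, 240]) cube([1897, 24, 193]);
translate([419, 241, 240]) cube([24, 1252, 193]);
translate([2416, 241, 240]) cube([24, 1252, 193]);
translate([552, 179, 433]) cube([95, 1376, 16]);
translate([718, 179, 433]) cube([95, 1376, 16]);
translate([884, 179, 433]) cube([95, 1376, 16]);
translate([1050, 179, 433]) cube([95, 1376, 16]);
translate([1216, 179, 433]) cube([95, 1376, 16]);
translate([1382, 179, 433]) cube([95, 1376, 16]);
translate([1548, 179, 433]) cube([95, 1376, 16]);
translate([1714, 179, 433]) cube([95, 1376, 16]);
translate([1880, 179, 433]) cube([95, 1376, 16]);
translate([2046, 179, 433]) cube([95, 1376, 16]);
translate([2212, 179, 433]) cube([95, 1376, 16]);


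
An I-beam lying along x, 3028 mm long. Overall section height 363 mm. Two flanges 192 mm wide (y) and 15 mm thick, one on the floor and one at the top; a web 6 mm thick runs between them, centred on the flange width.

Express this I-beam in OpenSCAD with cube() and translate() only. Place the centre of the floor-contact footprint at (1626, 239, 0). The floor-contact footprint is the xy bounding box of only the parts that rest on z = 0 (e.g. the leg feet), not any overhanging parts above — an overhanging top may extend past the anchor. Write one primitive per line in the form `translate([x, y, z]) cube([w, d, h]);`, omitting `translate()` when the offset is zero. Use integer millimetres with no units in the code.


translate([112, 143, 0]) cube([3028, 192, 15]);
translate([112, 236, 15]) cube([3028, 6, 333]);
translate([112, 143, 348]) cube([3028, 192, 15]);


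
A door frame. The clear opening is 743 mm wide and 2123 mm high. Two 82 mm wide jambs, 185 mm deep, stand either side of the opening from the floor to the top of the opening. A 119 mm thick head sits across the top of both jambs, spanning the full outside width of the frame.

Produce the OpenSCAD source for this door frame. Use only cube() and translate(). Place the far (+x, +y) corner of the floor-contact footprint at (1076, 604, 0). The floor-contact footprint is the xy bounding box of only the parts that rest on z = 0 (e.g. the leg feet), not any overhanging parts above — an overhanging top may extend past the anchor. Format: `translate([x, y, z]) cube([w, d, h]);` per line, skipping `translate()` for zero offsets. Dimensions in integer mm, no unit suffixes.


translate([169, 419, 0]) cube([82, 185, 2123]);
translate([994, 419, 0]) cube([82, 185, 2123]);
translate([169, 419, 2123]) cube([907, 185, 119]);


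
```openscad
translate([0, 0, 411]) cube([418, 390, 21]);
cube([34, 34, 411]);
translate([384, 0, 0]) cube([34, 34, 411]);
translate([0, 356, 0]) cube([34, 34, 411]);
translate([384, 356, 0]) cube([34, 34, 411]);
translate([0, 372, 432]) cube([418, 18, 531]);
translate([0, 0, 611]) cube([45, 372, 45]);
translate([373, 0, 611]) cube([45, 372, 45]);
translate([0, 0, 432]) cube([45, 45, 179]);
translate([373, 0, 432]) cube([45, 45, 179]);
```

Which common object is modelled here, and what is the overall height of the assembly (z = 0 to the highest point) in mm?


A chair. The overall height is 963 mm.

A slab on four corner posts with a tall panel at the back — a chair. The seat slab sits at z = 411 with thickness 21, and the 531 mm backrest starts at the seat top, so the overall height is 411 + 21 + 531 = 963 mm.


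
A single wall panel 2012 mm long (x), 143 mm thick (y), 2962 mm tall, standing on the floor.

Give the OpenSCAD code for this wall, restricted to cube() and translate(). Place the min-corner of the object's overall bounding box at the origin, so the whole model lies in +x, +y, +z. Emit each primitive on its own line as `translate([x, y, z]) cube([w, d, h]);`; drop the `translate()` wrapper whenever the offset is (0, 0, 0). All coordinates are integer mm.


cube([2012, 143, 2962]);


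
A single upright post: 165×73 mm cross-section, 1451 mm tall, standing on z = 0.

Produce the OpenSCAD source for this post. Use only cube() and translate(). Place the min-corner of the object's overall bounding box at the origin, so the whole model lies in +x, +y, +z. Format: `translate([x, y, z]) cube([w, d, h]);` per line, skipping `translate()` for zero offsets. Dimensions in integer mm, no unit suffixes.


cube([165, 73, 1451]);


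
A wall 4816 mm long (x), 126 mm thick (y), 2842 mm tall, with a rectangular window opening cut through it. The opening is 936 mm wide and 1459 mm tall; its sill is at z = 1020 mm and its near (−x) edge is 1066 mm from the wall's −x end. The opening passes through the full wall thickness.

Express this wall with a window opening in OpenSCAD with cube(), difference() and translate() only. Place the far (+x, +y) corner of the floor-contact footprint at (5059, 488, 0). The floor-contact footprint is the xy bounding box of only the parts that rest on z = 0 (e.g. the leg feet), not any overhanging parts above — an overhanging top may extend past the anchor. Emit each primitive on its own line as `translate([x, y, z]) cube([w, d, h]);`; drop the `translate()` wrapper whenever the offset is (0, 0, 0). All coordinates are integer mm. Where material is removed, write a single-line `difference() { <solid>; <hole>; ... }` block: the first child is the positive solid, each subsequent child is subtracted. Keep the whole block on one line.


difference() { translate([243, 362, 0]) cube([4816, 126, 2842]); translate([1309, 362, 1020]) cube([936, 126, 1459]); }


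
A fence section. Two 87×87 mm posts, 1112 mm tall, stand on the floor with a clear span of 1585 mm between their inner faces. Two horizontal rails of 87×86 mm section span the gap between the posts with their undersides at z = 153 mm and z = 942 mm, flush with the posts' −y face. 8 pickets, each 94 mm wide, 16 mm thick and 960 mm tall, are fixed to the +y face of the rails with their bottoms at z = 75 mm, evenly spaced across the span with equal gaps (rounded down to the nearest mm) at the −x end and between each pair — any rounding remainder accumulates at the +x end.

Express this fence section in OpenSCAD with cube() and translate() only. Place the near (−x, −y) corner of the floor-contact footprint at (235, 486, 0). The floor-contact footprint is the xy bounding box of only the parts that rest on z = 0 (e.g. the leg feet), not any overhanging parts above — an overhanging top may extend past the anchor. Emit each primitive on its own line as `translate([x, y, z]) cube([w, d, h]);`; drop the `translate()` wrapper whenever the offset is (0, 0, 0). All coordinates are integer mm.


translate([235, 486, 0]) cube([87, 87, 1112]);
translate([1907, 486, 0]) cube([87, 87, 1112]);
translate([322, 486, 153]) cube([1585, 87, 86]);
translate([322, 486, 942]) cube([1585, 87, 86]);
translate([414, 573, 75]) cube([94, 16, 960]);
translate([600, 573, 75]) cube([94, 16, 960]);
translate([786, 573, 75]) cube([94, 16, 960]);
translate([972, 573, 75]) cube([94, 16, 960]);
translate([1158, 573, 75]) cube([94, 16, 960]);
translate([1344, 573, 75]) cube([94, 16, 960]);
translate([1530, 573, 75]) cube([94, 16, 960]);
translate([1716, 573, 75]) cube([94, 16, 960]);


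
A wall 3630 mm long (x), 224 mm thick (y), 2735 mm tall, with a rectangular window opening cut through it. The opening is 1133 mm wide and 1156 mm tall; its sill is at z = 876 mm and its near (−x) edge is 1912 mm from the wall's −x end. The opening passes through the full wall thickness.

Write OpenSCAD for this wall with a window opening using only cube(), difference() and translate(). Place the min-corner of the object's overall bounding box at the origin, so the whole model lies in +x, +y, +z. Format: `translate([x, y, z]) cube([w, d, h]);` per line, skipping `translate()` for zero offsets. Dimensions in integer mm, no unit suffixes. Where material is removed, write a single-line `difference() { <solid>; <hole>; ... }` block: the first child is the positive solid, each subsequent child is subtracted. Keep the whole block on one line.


difference() { cube([3630, 224, 2735]); translate([1912, 0, 876]) cube([1133, 224, 1156]); }


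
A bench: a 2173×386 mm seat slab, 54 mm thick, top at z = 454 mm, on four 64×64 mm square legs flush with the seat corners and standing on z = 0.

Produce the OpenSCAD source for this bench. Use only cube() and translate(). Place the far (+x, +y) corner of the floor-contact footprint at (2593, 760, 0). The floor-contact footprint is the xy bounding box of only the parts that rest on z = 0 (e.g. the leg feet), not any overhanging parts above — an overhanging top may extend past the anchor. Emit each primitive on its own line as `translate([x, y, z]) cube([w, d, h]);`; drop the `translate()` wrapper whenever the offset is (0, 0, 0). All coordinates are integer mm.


translate([420, 374, 400]) cube([2173, 386, 54]);
translate([420, 374, 0]) cube([64, 64, 400]);
translate([420, 696, 0]) cube([64, 64, 400]);
translate([2529, 374, 0]) cube([64, 64, 400]);
translate([2529, 696, 0]) cube([64, 64, 400]);


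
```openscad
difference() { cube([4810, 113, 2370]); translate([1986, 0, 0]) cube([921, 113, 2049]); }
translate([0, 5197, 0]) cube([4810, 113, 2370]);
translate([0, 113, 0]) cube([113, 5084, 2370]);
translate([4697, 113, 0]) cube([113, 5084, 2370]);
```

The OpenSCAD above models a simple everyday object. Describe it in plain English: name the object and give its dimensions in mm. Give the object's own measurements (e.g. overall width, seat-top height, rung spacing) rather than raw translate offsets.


A single room: four walls, each 2370 mm tall and 113 mm thick, enclosing an outside footprint 4810×5310 mm (x × y), no floor or roof. The front and back walls (−y and +y sides) run the full x-width; the side walls fit between their inner faces. A door opening 921 mm wide and 2049 mm tall is cut through the front wall from the floor up, its −x edge 1986 mm from the wall's −x end.


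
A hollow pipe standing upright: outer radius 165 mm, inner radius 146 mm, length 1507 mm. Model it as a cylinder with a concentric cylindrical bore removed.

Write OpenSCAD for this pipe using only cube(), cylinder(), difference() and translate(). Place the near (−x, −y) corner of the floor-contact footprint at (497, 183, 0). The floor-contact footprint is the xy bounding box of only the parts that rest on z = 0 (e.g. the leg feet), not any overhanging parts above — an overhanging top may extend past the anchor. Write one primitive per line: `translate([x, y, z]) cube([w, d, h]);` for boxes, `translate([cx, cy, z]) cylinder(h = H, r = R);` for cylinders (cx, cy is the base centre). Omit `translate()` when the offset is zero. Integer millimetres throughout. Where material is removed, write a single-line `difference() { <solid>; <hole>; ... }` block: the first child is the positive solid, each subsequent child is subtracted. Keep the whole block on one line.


difference() { translate([662, 348, 0]) cylinder(h = 1507, r = 165); translate([662, 348, 0]) cylinder(h = 1507, r = 146); }


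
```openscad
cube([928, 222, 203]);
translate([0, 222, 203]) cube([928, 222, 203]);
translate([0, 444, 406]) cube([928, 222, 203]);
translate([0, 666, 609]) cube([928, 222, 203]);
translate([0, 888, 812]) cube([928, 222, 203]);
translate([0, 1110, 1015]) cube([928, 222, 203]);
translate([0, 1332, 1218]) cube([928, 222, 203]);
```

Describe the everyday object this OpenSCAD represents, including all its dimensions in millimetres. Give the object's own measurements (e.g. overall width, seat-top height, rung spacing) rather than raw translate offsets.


A straight staircase of 7 solid steps. Each step is 928 mm wide (x), 222 mm deep (y, the going) and 203 mm tall (the rise). The first step rests on the floor; each subsequent step sits one going further in +y and one rise higher in +z, directly behind and above the previous step with no overlap.


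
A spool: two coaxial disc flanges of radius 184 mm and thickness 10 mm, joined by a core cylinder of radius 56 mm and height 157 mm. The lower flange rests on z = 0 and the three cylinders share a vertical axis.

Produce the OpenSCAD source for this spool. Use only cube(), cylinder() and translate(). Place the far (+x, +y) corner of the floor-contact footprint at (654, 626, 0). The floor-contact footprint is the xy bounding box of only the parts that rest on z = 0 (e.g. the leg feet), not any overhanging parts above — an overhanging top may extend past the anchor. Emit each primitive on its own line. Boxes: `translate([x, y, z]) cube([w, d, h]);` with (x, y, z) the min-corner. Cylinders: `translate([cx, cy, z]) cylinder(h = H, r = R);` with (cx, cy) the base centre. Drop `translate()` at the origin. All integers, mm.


translate([470, 442, 0]) cylinder(h = 10, r = 184);
translate([470, 442, 10]) cylinder(h = 157, r = 56);
translate([470, 442, 167]) cylinder(h = 10, r = 184);


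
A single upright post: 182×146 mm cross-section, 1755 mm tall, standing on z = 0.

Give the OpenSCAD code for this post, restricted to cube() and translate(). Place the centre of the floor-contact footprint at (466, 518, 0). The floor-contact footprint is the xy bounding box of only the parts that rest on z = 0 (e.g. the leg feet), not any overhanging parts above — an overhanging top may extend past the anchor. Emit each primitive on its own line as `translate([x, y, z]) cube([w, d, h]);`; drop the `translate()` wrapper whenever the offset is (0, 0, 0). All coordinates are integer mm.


translate([375, 445, 0]) cube([182, 146, 1755]);


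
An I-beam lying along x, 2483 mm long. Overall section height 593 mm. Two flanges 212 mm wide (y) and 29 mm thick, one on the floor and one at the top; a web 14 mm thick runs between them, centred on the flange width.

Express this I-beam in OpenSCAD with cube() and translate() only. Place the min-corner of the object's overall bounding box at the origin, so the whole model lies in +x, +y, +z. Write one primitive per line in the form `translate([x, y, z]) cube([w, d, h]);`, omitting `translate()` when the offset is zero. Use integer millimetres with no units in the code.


cube([2483, 212, 29]);
translate([0, 99, 29]) cube([2483, 14, 535]);
translate([0, 0, 564]) cube([2483, 212, 29]);


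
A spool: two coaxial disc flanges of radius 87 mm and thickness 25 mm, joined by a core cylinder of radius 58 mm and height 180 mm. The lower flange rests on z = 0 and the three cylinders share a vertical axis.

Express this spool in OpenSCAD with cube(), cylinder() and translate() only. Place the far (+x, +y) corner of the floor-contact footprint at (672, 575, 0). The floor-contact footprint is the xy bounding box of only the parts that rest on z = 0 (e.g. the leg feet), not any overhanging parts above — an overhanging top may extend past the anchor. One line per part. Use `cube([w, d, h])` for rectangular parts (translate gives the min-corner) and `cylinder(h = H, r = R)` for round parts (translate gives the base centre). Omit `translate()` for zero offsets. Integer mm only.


translate([585, 488, 0]) cylinder(h = 25, r = 87);
translate([585, 488, 25]) cylinder(h = 180, r = 58);
translate([585, 488, 205]) cylinder(h = 25, r = 87);


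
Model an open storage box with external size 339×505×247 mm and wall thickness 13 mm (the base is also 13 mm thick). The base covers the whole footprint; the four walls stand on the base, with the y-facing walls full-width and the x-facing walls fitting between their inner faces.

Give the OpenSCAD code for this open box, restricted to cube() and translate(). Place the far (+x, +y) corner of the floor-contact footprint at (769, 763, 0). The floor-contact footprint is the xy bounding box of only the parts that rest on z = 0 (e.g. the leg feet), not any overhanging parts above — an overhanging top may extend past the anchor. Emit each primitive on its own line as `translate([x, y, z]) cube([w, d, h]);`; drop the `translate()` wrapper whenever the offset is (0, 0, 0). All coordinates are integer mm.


translate([430, 258, 0]) cube([339, 505, 13]);
translate([430, 258, 13]) cube([339, 13, 234]);
translate([430, 750, 13]) cube([339, 13, 234]);
translate([430, 271, 13]) cube([13, 479, 234]);
translate([756, 271, 13]) cube([13, 479, 234]);


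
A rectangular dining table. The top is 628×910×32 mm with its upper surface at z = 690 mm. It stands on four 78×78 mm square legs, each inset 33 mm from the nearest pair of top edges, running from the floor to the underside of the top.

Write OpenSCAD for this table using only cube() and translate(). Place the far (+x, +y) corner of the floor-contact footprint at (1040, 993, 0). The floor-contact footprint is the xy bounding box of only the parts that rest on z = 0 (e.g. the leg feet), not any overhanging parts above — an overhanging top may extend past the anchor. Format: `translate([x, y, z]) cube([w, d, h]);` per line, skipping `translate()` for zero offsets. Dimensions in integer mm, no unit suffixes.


// leg_h = 690 - 32 = 658
translate([445, 116, 658]) cube([628, 910, 32]);
translate([478, 149, 0]) cube([78, 78, 658]);
translate([962, 149, 0]) cube([78, 78, 658]);
translate([478, 915, 0]) cube([78, 78, 658]);
translate([962, 915, 0]) cube([78, 78, 658]);


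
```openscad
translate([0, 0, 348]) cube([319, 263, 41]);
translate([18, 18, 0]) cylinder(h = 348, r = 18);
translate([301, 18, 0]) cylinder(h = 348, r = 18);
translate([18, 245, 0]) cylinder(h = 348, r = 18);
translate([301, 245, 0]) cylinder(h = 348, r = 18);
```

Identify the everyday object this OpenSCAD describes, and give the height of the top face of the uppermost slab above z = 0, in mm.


A stool. The seat height is 389 mm.

A 319×263×41 slab at z = 348 on four corner cylinders — a stool. The seat top is 348 + 41 = 389 mm.


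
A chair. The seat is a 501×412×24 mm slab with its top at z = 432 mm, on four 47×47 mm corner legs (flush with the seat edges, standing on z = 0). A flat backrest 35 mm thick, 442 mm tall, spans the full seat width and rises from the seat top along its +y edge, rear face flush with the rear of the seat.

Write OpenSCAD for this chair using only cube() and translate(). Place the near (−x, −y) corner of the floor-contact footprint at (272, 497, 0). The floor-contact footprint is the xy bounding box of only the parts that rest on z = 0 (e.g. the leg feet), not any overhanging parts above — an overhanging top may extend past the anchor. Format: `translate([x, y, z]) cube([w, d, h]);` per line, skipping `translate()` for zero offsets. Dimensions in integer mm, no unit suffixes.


translate([272, 497, 408]) cube([501, 412, 24]);
translate([272, 497, 0]) cube([47, 47, 408]);
translate([726, 497, 0]) cube([47, 47, 408]);
translate([272, 862, 0]) cube([47, 47, 408]);
translate([726, 862, 0]) cube([47, 47, 408]);
translate([272, 874, 432]) cube([501, 35, 442]);


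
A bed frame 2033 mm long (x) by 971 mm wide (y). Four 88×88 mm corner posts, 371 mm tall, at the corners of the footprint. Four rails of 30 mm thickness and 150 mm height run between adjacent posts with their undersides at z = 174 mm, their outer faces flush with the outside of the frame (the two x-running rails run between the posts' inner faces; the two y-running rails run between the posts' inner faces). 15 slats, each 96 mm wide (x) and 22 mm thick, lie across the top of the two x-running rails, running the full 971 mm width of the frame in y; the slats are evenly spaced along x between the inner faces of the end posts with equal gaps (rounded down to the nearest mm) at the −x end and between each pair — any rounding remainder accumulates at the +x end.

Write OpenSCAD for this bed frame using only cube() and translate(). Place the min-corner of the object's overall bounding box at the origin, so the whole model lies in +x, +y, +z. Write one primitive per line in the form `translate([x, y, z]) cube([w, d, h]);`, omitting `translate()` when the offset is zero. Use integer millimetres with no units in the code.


cube([88, 88, 371]);
translate([0, 883, 0]) cube([88, 88, 371]);
translate([1945, 0, 0]) cube([88, 88, 371]);
translate([1945, 883, 0]) cube([88, 88, 371]);
translate([88, 0, 174]) cube([1857, 30, 150]);
translate([88, 941, 174]) cube([1857, 30, 150]);
translate([0, 88, 174]) cube([30, 795, 150]);
translate([2003, 88, 174]) cube([30, 795, 150]);
translate([114, 0, 324]) cube([96, 971, 22]);
translate([236, 0, 324]) cube([96, 971, 22]);
translate([358, 0, 324]) cube([96, 971, 22]);
translate([480, 0, 324]) cube([96, 971, 22]);
translate([602, 0, 324]) cube([96, 971, 22]);
translate([724, 0, 324]) cube([96, 971, 22]);
translate([846, 0, 324]) cube([96, 971, 22]);
translate([968, 0, 324]) cube([96, 971, 22]);
translate([1090, 0, 324]) cube([96, 971, 22]);
translate([1212, 0, 324]) cube([96, 971, 22]);
translate([1334, 0, 324]) cube([96, 971, 22]);
translate([1456, 0, 324]) cube([96, 971, 22]);
translate([1578, 0, 324]) cube([96, 971, 22]);
translate([1700, 0, 324]) cube([96, 971, 22]);
translate([1822, 0, 324]) cube([96, 971, 22]);


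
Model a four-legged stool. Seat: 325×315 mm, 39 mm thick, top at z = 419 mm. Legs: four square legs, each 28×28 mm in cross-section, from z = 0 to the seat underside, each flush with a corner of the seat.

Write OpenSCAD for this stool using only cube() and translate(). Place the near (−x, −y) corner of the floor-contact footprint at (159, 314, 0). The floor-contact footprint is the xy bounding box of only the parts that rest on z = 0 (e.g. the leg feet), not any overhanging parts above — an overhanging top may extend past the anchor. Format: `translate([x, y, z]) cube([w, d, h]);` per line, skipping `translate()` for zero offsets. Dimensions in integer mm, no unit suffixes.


// leg_h = 419 - 39 = 380
translate([159, 314, 380]) cube([325, 315, 39]);
translate([159, 314, 0]) cube([28, 28, 380]);
translate([456, 314, 0]) cube([28, 28, 380]);
translate([159, 601, 0]) cube([28, 28, 380]);
translate([456, 601, 0]) cube([28, 28, 380]);


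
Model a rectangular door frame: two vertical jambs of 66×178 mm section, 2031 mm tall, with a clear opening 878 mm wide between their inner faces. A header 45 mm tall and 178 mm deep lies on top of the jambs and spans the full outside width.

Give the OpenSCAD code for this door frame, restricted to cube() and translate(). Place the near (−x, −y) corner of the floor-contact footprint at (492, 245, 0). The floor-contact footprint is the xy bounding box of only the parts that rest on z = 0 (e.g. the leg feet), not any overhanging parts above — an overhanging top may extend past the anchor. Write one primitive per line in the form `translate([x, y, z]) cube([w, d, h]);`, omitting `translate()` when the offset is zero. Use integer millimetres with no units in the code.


translate([492, 245, 0]) cube([66, 178, 2031]);
translate([1436, 245, 0]) cube([66, 178, 2031]);
translate([492, 245, 2031]) cube([1010, 178, 45]);


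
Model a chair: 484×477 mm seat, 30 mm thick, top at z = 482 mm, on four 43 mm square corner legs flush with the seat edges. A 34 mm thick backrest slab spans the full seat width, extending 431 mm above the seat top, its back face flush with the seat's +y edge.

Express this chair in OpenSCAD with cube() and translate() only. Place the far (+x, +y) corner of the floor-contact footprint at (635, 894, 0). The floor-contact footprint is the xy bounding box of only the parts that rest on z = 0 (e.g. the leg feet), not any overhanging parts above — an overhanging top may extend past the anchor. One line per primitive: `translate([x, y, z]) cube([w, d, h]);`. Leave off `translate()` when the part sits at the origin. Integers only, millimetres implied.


translate([151, 417, 452]) cube([484, 477, 30]);
translate([151, 417, 0]) cube([43, 43, 452]);
translate([592, 417, 0]) cube([43, 43, 452]);
translate([151, 851, 0]) cube([43, 43, 452]);
translate([592, 851, 0]) cube([43, 43, 452]);
translate([151, 860, 482]) cube([484, 34, 431]);


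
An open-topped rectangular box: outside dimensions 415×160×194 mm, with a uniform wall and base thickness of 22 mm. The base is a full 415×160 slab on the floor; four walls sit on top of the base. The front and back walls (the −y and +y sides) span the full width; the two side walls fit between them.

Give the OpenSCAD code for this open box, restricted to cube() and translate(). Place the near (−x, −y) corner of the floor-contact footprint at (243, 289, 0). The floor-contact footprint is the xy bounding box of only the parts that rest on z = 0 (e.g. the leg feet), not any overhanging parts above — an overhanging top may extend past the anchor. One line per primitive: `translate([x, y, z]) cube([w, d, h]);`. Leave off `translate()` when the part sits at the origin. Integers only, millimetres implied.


translate([243, 289, 0]) cube([415, 160, 22]);
translate([243, 289, 22]) cube([415, 22, 172]);
translate([243, 427, 22]) cube([415, 22, 172]);
translate([243, 311, 22]) cube([22, 116, 172]);
translate([636, 311, 22]) cube([22, 116, 172]);


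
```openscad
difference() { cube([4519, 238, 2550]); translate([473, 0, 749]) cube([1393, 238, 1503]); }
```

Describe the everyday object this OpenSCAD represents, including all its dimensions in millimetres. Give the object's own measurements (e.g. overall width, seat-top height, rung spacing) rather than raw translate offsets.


A wall 4519 mm long (x), 238 mm thick (y), 2550 mm tall, with a rectangular window opening cut through it. The opening is 1393 mm wide and 1503 mm tall; its sill is at z = 749 mm and its near (−x) edge is 473 mm from the wall's −x end. The opening passes through the full wall thickness.


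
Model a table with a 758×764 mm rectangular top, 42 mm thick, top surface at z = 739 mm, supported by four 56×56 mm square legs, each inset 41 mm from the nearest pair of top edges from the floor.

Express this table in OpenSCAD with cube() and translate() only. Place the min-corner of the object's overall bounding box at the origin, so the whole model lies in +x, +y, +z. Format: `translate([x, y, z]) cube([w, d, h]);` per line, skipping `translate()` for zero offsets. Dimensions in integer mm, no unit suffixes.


translate([0, 0, 697]) cube([758, 764, 42]);
translate([41, 41, 0]) cube([56, 56, 697]);
translate([661, 41, 0]) cube([56, 56, 697]);
translate([41, 667, 0]) cube([56, 56, 697]);
translate([661, 667, 0]) cube([56, 56, 697]);


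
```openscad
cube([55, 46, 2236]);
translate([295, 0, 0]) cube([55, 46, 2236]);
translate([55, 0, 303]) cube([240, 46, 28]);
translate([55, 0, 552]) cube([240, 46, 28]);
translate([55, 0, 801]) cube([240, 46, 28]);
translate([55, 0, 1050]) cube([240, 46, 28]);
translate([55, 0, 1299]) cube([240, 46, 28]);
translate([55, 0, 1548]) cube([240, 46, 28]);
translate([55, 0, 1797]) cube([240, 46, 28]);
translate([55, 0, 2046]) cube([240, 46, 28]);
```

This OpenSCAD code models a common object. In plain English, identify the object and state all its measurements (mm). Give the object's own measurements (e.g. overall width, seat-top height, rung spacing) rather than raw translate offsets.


A straight ladder. Two 55×46 mm vertical rails, 2236 mm tall, stand 350 mm apart (outside-to-outside) with their front faces coplanar on the −y side. 8 rungs, each 46 mm deep and 28 mm tall, span between the inner faces of the rails, front faces flush with the rails. The lowest rung's underside is at z = 303 mm and rungs are spaced 249 mm apart (underside to underside).


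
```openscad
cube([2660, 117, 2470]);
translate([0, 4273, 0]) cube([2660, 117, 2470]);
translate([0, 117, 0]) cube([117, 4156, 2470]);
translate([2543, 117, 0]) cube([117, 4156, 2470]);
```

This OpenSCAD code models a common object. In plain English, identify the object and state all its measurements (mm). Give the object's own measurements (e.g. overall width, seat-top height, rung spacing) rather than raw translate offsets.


The wall frame of a small rectangular building: four walls, each 2470 mm tall and 117 mm thick, enclosing a footprint 2660 mm (x) by 4390 mm (y) outside-to-outside, with no floor or roof. The front and back walls (the −y and +y sides) span the full width; the two side walls fit between them.


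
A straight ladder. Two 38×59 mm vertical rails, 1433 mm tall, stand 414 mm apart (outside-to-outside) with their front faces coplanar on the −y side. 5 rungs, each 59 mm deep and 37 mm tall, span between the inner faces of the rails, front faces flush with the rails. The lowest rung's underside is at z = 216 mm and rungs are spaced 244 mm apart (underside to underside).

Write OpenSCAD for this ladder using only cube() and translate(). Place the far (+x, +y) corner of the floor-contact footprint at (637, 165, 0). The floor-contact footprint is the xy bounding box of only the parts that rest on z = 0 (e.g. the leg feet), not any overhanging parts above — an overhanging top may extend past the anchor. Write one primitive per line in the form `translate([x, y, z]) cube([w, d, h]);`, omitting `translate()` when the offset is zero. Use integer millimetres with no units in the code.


// rung span = 414 - 2*38 = 338
// rung[k] z = 216 + k*244
translate([223, 106, 0]) cube([38, 59, 1433]);
translate([599, 106, 0]) cube([38, 59, 1433]);
translate([261, 106, 216]) cube([338, 59, 37]);
translate([261, 106, 460]) cube([338, 59, 37]);
translate([261, 106, 704]) cube([338, 59, 37]);
translate([261, 106, 948]) cube([338, 59, 37]);
translate([261, 106, 1192]) cube([338, 59, 37]);


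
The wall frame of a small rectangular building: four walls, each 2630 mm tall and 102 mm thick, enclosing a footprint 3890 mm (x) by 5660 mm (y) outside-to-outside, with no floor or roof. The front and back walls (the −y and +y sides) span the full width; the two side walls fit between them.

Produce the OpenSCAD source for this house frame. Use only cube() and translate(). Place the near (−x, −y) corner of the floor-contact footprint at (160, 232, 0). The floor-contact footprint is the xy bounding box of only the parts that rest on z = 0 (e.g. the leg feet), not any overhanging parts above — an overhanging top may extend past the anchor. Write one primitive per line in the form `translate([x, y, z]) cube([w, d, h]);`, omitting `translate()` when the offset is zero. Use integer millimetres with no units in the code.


translate([160, 232, 0]) cube([3890, 102, 2630]);
translate([160, 5790, 0]) cube([3890, 102, 2630]);
translate([160, 334, 0]) cube([102, 5456, 2630]);
translate([3948, 334, 0]) cube([102, 5456, 2630]);


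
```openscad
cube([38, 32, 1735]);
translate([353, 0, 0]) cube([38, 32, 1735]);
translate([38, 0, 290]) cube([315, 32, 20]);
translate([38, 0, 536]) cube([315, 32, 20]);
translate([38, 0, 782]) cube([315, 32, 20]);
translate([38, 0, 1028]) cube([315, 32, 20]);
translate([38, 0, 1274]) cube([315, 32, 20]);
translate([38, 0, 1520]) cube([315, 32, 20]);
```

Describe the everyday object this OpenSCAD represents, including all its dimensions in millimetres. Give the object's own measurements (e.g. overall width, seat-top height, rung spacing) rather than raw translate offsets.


A straight ladder. Two 38×32 mm vertical rails, 1735 mm tall, stand 391 mm apart (outside-to-outside) with their front faces coplanar on the −y side. 6 rungs, each 32 mm deep and 20 mm tall, span between the inner faces of the rails, front faces flush with the rails. The lowest rung's underside is at z = 290 mm and rungs are spaced 246 mm apart (underside to underside).


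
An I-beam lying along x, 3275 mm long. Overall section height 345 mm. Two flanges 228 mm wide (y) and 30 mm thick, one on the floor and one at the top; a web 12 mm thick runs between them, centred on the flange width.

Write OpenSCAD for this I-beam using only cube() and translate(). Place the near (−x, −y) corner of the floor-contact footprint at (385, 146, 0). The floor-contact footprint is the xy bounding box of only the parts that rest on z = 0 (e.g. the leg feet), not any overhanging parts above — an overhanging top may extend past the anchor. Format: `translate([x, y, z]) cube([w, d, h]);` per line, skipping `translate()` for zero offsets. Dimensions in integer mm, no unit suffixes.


translate([385, 146, 0]) cube([3275, 228, 30]);
translate([385, 254, 30]) cube([3275, 12, 285]);
translate([385, 146, 315]) cube([3275, 228, 30]);


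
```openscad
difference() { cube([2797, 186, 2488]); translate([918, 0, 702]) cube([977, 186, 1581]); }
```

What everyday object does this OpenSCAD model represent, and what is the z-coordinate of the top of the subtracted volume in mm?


A wall with a window opening. The window head height is 2283 mm.

A wall with a rectangular opening subtracted — a window. Sill at z = 702, opening 1581 mm tall, so the head is at 702 + 1581 = 2283 mm.


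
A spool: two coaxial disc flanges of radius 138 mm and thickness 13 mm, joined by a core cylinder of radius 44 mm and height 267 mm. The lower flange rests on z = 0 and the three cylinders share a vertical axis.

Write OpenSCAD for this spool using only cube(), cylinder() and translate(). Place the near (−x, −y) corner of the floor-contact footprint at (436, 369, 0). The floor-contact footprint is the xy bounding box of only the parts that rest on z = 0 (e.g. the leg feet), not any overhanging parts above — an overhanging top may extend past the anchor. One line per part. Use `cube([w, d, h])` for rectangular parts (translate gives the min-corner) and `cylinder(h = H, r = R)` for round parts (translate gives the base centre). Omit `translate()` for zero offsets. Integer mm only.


translate([574, 507, 0]) cylinder(h = 13, r = 138);
translate([574, 507, 13]) cylinder(h = 267, r = 44);
translate([574, 507, 280]) cylinder(h = 13, r = 138);


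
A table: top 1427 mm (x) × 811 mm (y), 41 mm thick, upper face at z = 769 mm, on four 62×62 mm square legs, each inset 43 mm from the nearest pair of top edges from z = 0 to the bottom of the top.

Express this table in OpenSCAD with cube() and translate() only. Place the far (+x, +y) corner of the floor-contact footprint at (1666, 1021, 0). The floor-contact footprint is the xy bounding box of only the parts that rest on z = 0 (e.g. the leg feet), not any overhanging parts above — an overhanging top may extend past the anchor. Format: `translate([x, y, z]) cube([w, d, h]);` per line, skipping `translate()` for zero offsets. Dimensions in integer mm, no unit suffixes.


translate([282, 253, 728]) cube([1427, 811, 41]);
translate([325, 296, 0]) cube([62, 62, 728]);
translate([1604, 296, 0]) cube([62, 62, 728]);
translate([325, 959, 0]) cube([62, 62, 728]);
translate([1604, 959, 0]) cube([62, 62, 728]);
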